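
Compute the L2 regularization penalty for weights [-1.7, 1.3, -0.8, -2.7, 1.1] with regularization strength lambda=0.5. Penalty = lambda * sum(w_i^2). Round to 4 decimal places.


Squaring each weight:
(-1.7)^2 = 2.89
1.3^2 = 1.69
(-0.8)^2 = 0.64
(-2.7)^2 = 7.29
1.1^2 = 1.21
Sum of squares = 13.72
Penalty = 0.5 * 13.72 = 6.8600

6.8600


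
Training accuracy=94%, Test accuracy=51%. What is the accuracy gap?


Gap = train_accuracy - test_accuracy
= 94 - 51
= 43%
This large gap strongly indicates overfitting.

43


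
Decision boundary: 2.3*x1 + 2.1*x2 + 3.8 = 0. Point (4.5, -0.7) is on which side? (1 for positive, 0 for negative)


Compute 2.3 * 4.5 + 2.1 * -0.7 + 3.8
= 10.35 + -1.47 + 3.8
= 12.68
Since 12.68 >= 0, the point is on the positive side.

1


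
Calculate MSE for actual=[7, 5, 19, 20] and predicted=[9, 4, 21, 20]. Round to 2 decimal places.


Differences: [-2, 1, -2, 0]
Squared errors: [4, 1, 4, 0]
Sum of squared errors = 9
MSE = 9 / 4 = 2.25

2.25


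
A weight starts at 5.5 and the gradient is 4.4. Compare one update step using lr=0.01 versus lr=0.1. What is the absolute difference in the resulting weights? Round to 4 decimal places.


With lr=0.01: w_new = 5.5 - 0.01 * 4.4 = 5.456
With lr=0.1: w_new = 5.5 - 0.1 * 4.4 = 5.06
Absolute difference = |5.456 - 5.06|
= 0.3960

0.3960


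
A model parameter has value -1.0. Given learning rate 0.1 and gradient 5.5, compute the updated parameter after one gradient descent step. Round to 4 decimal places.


w_new = w_old - lr * gradient
= -1.0 - 0.1 * 5.5
= -1.0 - (0.55)
= -1.5500

-1.5500


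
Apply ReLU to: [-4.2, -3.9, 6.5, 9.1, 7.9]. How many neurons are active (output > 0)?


ReLU(x) = max(0, x) for each element:
ReLU(-4.2) = 0
ReLU(-3.9) = 0
ReLU(6.5) = 6.5
ReLU(9.1) = 9.1
ReLU(7.9) = 7.9
Active neurons (>0): 3

3


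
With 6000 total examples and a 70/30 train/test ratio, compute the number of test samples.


Train samples = 6000 * 70% = 4200
Test samples = 6000 - 4200
= 1800

1800


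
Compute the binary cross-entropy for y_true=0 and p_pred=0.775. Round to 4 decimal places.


For y=0: Loss = -log(1-p)
= -log(1 - 0.775)
= -log(0.225)
= -(-1.4917)
= 1.4917

1.4917


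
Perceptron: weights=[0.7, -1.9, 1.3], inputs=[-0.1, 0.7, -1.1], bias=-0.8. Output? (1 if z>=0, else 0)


z = w . x + b
= 0.7*-0.1 + -1.9*0.7 + 1.3*-1.1 + -0.8
= -0.07 + -1.33 + -1.43 + -0.8
= -2.83 + -0.8
= -3.63
Since z = -3.63 < 0, output = 0

0


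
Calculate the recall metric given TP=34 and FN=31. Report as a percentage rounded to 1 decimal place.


Recall = TP / (TP + FN) * 100
= 34 / (34 + 31)
= 34 / 65
= 0.5231
= 52.3%

52.3


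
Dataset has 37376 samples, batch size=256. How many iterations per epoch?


Iterations per epoch = dataset_size / batch_size
= 37376 / 256
= 146

146


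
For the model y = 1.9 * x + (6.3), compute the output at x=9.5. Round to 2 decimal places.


y = 1.9 * 9.5 + (6.3)
= 18.05 + (6.3)
= 24.35

24.35


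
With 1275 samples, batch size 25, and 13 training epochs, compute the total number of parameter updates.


Iterations per epoch = 1275 / 25 = 51
Total updates = iterations_per_epoch * epochs
= 51 * 13
= 663

663


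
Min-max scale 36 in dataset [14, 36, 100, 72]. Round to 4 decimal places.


Min = 14, Max = 100
Range = 100 - 14 = 86
Scaled = (x - min) / (max - min)
= (36 - 14) / 86
= 22 / 86
= 0.2558

0.2558


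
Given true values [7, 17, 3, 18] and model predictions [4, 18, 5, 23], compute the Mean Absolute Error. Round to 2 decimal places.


Absolute errors: [3, 1, 2, 5]
Sum of absolute errors = 11
MAE = 11 / 4 = 2.75

2.75


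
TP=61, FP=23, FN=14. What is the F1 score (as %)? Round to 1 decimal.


Precision = TP / (TP + FP) = 61 / 84 = 0.7262
Recall = TP / (TP + FN) = 61 / 75 = 0.8133
F1 = 2 * P * R / (P + R)
= 2 * 0.7262 * 0.8133 / (0.7262 + 0.8133)
= 1.1813 / 1.5395
= 0.7673
As percentage: 76.7%

76.7


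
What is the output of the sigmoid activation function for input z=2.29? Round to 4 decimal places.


sigmoid(z) = 1 / (1 + exp(-z))
exp(-(2.29)) = exp(-2.29) = 0.1013
1 + 0.1013 = 1.1013
1 / 1.1013 = 0.9080

0.9080


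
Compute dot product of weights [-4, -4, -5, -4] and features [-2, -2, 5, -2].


Element-wise products:
-4 * -2 = 8
-4 * -2 = 8
-5 * 5 = -25
-4 * -2 = 8
Sum = 8 + 8 + -25 + 8
= -1

-1


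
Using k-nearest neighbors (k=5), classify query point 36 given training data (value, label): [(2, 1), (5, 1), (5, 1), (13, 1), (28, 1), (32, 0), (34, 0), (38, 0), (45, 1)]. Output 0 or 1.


Distances from query 36:
Point 34 (class 0): distance = 2
Point 38 (class 0): distance = 2
Point 32 (class 0): distance = 4
Point 28 (class 1): distance = 8
Point 45 (class 1): distance = 9
K=5 nearest neighbors: classes = [0, 0, 0, 1, 1]
Votes for class 1: 2 / 5
Majority vote => class 0

0


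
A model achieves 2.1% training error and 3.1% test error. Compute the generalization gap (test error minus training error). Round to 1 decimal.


Generalization gap = test_error - train_error
= 3.1 - 2.1
= 1.0%
A small gap suggests good generalization.

1.0


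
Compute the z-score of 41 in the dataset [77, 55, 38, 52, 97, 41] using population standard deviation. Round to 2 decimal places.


Mean = (77 + 55 + 38 + 52 + 97 + 41) / 6 = 60.0
Variance = sum((x_i - mean)^2) / n = 432.0
Std = sqrt(432.0) = 20.7846
Z = (x - mean) / std
= (41 - 60.0) / 20.7846
= -19.0 / 20.7846
= -0.91

-0.91


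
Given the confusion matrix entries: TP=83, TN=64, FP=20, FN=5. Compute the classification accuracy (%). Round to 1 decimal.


Accuracy = (TP + TN) / (TP + TN + FP + FN) * 100
= (83 + 64) / (83 + 64 + 20 + 5)
= 147 / 172
= 0.8547
= 85.5%

85.5


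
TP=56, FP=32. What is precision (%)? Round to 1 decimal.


Precision = TP / (TP + FP) * 100
= 56 / (56 + 32)
= 56 / 88
= 0.6364
= 63.6%

63.6


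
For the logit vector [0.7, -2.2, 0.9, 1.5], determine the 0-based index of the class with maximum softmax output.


Softmax is a monotonic transformation, so it preserves the argmax.
We need to find the index of the maximum logit.
Index 0: 0.7
Index 1: -2.2
Index 2: 0.9
Index 3: 1.5
Maximum logit = 1.5 at index 3

3


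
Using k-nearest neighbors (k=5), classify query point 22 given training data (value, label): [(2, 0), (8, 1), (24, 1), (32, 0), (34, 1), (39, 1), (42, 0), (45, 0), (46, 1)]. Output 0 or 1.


Distances from query 22:
Point 24 (class 1): distance = 2
Point 32 (class 0): distance = 10
Point 34 (class 1): distance = 12
Point 8 (class 1): distance = 14
Point 39 (class 1): distance = 17
K=5 nearest neighbors: classes = [1, 0, 1, 1, 1]
Votes for class 1: 4 / 5
Majority vote => class 1

1


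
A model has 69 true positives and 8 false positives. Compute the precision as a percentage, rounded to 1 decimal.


Precision = TP / (TP + FP) * 100
= 69 / (69 + 8)
= 69 / 77
= 0.8961
= 89.6%

89.6


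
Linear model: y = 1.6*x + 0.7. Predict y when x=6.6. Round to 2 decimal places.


y = 1.6 * 6.6 + (0.7)
= 10.56 + (0.7)
= 11.26

11.26


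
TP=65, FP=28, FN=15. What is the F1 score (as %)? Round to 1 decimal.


Precision = TP / (TP + FP) = 65 / 93 = 0.6989
Recall = TP / (TP + FN) = 65 / 80 = 0.8125
F1 = 2 * P * R / (P + R)
= 2 * 0.6989 * 0.8125 / (0.6989 + 0.8125)
= 1.1358 / 1.5114
= 0.7514
As percentage: 75.1%

75.1


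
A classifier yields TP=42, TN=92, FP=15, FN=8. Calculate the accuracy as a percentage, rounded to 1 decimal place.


Accuracy = (TP + TN) / (TP + TN + FP + FN) * 100
= (42 + 92) / (42 + 92 + 15 + 8)
= 134 / 157
= 0.8535
= 85.4%

85.4


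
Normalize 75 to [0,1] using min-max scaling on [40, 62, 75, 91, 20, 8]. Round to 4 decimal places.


Min = 8, Max = 91
Range = 91 - 8 = 83
Scaled = (x - min) / (max - min)
= (75 - 8) / 83
= 67 / 83
= 0.8072

0.8072


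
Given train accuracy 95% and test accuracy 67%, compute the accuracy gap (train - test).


Gap = train_accuracy - test_accuracy
= 95 - 67
= 28%
This large gap strongly indicates overfitting.

28


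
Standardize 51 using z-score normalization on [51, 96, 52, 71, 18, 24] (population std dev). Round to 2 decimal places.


Mean = (51 + 96 + 52 + 71 + 18 + 24) / 6 = 52.0
Variance = sum((x_i - mean)^2) / n = 706.3333
Std = sqrt(706.3333) = 26.5769
Z = (x - mean) / std
= (51 - 52.0) / 26.5769
= -1.0 / 26.5769
= -0.04

-0.04


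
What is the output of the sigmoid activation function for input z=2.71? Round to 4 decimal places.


sigmoid(z) = 1 / (1 + exp(-z))
exp(-(2.71)) = exp(-2.71) = 0.0665
1 + 0.0665 = 1.0665
1 / 1.0665 = 0.9376

0.9376


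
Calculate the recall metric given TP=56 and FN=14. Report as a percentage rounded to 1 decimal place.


Recall = TP / (TP + FN) * 100
= 56 / (56 + 14)
= 56 / 70
= 0.8
= 80.0%

80.0


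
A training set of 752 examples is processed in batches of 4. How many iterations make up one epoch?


Iterations per epoch = dataset_size / batch_size
= 752 / 4
= 188

188


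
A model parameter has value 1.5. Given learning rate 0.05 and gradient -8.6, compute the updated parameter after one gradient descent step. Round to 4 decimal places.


w_new = w_old - lr * gradient
= 1.5 - 0.05 * -8.6
= 1.5 - (-0.43)
= 1.9300

1.9300


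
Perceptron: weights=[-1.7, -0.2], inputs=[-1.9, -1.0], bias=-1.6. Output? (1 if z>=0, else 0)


z = w . x + b
= -1.7*-1.9 + -0.2*-1.0 + -1.6
= 3.23 + 0.2 + -1.6
= 3.43 + -1.6
= 1.83
Since z = 1.83 >= 0, output = 1

1


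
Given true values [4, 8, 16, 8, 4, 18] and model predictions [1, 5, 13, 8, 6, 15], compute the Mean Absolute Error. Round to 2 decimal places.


Absolute errors: [3, 3, 3, 0, 2, 3]
Sum of absolute errors = 14
MAE = 14 / 6 = 2.33

2.33


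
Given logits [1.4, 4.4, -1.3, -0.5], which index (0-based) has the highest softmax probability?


Softmax is a monotonic transformation, so it preserves the argmax.
We need to find the index of the maximum logit.
Index 0: 1.4
Index 1: 4.4
Index 2: -1.3
Index 3: -0.5
Maximum logit = 4.4 at index 1

1


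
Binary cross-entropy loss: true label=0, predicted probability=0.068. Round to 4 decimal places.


For y=0: Loss = -log(1-p)
= -log(1 - 0.068)
= -log(0.932)
= -(-0.0704)
= 0.0704

0.0704


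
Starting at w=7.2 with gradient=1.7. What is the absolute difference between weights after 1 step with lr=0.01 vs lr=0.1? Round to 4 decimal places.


With lr=0.01: w_new = 7.2 - 0.01 * 1.7 = 7.183
With lr=0.1: w_new = 7.2 - 0.1 * 1.7 = 7.03
Absolute difference = |7.183 - 7.03|
= 0.1530

0.1530


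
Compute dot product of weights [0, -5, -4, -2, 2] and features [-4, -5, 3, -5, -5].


Element-wise products:
0 * -4 = 0
-5 * -5 = 25
-4 * 3 = -12
-2 * -5 = 10
2 * -5 = -10
Sum = 0 + 25 + -12 + 10 + -10
= 13

13


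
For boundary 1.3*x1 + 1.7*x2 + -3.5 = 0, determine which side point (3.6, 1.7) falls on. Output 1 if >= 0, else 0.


Compute 1.3 * 3.6 + 1.7 * 1.7 + -3.5
= 4.68 + 2.89 + -3.5
= 4.07
Since 4.07 >= 0, the point is on the positive side.

1


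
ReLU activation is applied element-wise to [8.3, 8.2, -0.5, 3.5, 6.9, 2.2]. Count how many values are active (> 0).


ReLU(x) = max(0, x) for each element:
ReLU(8.3) = 8.3
ReLU(8.2) = 8.2
ReLU(-0.5) = 0
ReLU(3.5) = 3.5
ReLU(6.9) = 6.9
ReLU(2.2) = 2.2
Active neurons (>0): 5

5


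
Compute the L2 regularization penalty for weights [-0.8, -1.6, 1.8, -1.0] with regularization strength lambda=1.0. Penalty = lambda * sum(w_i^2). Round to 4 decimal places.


Squaring each weight:
(-0.8)^2 = 0.64
(-1.6)^2 = 2.56
1.8^2 = 3.24
(-1.0)^2 = 1.0
Sum of squares = 7.44
Penalty = 1.0 * 7.44 = 7.4400

7.4400


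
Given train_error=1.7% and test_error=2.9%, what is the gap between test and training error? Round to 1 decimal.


Generalization gap = test_error - train_error
= 2.9 - 1.7
= 1.2%
A small gap suggests good generalization.

1.2


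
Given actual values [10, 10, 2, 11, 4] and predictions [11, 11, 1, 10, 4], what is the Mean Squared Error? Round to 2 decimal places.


Differences: [-1, -1, 1, 1, 0]
Squared errors: [1, 1, 1, 1, 0]
Sum of squared errors = 4
MSE = 4 / 5 = 0.80

0.80


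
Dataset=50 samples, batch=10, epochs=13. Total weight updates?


Iterations per epoch = 50 / 10 = 5
Total updates = iterations_per_epoch * epochs
= 5 * 13
= 65

65


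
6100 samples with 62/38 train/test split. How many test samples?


Train samples = 6100 * 62% = 3782
Test samples = 6100 - 3782
= 2318

2318


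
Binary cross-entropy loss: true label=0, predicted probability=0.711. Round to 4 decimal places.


For y=0: Loss = -log(1-p)
= -log(1 - 0.711)
= -log(0.289)
= -(-1.2413)
= 1.2413

1.2413


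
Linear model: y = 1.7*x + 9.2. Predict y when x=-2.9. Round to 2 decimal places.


y = 1.7 * -2.9 + (9.2)
= -4.93 + (9.2)
= 4.27

4.27


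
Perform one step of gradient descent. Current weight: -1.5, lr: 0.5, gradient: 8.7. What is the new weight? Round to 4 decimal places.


w_new = w_old - lr * gradient
= -1.5 - 0.5 * 8.7
= -1.5 - (4.35)
= -5.8500

-5.8500


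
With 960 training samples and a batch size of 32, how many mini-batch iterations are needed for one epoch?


Iterations per epoch = dataset_size / batch_size
= 960 / 32
= 30

30


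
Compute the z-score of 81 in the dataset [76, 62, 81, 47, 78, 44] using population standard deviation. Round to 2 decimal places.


Mean = (76 + 62 + 81 + 47 + 78 + 44) / 6 = 64.6667
Variance = sum((x_i - mean)^2) / n = 219.8889
Std = sqrt(219.8889) = 14.8287
Z = (x - mean) / std
= (81 - 64.6667) / 14.8287
= 16.3333 / 14.8287
= 1.10

1.10


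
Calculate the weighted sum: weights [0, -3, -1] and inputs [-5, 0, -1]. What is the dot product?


Element-wise products:
0 * -5 = 0
-3 * 0 = 0
-1 * -1 = 1
Sum = 0 + 0 + 1
= 1

1


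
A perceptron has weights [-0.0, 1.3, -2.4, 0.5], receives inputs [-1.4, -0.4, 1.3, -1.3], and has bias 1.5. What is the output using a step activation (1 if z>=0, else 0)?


z = w . x + b
= -0.0*-1.4 + 1.3*-0.4 + -2.4*1.3 + 0.5*-1.3 + 1.5
= 0.0 + -0.52 + -3.12 + -0.65 + 1.5
= -4.29 + 1.5
= -2.79
Since z = -2.79 < 0, output = 0

0


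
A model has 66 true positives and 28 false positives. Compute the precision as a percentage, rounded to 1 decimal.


Precision = TP / (TP + FP) * 100
= 66 / (66 + 28)
= 66 / 94
= 0.7021
= 70.2%

70.2


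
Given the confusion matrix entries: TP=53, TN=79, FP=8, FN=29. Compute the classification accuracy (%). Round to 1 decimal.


Accuracy = (TP + TN) / (TP + TN + FP + FN) * 100
= (53 + 79) / (53 + 79 + 8 + 29)
= 132 / 169
= 0.7811
= 78.1%

78.1


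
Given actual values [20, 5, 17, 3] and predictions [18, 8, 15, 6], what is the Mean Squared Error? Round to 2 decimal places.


Differences: [2, -3, 2, -3]
Squared errors: [4, 9, 4, 9]
Sum of squared errors = 26
MSE = 26 / 4 = 6.50

6.50


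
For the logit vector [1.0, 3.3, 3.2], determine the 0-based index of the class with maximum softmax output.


Softmax is a monotonic transformation, so it preserves the argmax.
We need to find the index of the maximum logit.
Index 0: 1.0
Index 1: 3.3
Index 2: 3.2
Maximum logit = 3.3 at index 1

1


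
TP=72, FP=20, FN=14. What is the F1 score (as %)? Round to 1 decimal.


Precision = TP / (TP + FP) = 72 / 92 = 0.7826
Recall = TP / (TP + FN) = 72 / 86 = 0.8372
F1 = 2 * P * R / (P + R)
= 2 * 0.7826 * 0.8372 / (0.7826 + 0.8372)
= 1.3104 / 1.6198
= 0.809
As percentage: 80.9%

80.9


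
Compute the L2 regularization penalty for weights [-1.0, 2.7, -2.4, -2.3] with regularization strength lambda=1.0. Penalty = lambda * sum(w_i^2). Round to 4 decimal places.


Squaring each weight:
(-1.0)^2 = 1.0
2.7^2 = 7.29
(-2.4)^2 = 5.76
(-2.3)^2 = 5.29
Sum of squares = 19.34
Penalty = 1.0 * 19.34 = 19.3400

19.3400


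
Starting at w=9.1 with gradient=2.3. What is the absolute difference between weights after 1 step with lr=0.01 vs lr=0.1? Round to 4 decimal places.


With lr=0.01: w_new = 9.1 - 0.01 * 2.3 = 9.077
With lr=0.1: w_new = 9.1 - 0.1 * 2.3 = 8.87
Absolute difference = |9.077 - 8.87|
= 0.2070

0.2070


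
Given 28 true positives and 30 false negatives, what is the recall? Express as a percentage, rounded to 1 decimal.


Recall = TP / (TP + FN) * 100
= 28 / (28 + 30)
= 28 / 58
= 0.4828
= 48.3%

48.3


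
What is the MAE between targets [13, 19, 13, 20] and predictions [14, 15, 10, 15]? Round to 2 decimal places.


Absolute errors: [1, 4, 3, 5]
Sum of absolute errors = 13
MAE = 13 / 4 = 3.25

3.25


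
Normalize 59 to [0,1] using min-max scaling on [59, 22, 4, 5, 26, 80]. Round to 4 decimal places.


Min = 4, Max = 80
Range = 80 - 4 = 76
Scaled = (x - min) / (max - min)
= (59 - 4) / 76
= 55 / 76
= 0.7237

0.7237


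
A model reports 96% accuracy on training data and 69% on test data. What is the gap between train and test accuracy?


Gap = train_accuracy - test_accuracy
= 96 - 69
= 27%
This large gap strongly indicates overfitting.

27


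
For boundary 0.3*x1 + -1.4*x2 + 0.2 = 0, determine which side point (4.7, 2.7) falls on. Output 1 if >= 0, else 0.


Compute 0.3 * 4.7 + -1.4 * 2.7 + 0.2
= 1.41 + -3.78 + 0.2
= -2.17
Since -2.17 < 0, the point is on the negative side.

0


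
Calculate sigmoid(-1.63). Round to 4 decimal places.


sigmoid(z) = 1 / (1 + exp(-z))
exp(-(-1.63)) = exp(1.63) = 5.1039
1 + 5.1039 = 6.1039
1 / 6.1039 = 0.1638

0.1638


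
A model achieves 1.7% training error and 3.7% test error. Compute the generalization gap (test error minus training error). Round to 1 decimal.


Generalization gap = test_error - train_error
= 3.7 - 1.7
= 2.0%
A moderate gap.

2.0


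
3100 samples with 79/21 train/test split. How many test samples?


Train samples = 3100 * 79% = 2449
Test samples = 3100 - 2449
= 651

651


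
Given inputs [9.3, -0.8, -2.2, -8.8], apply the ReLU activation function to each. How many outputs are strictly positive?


ReLU(x) = max(0, x) for each element:
ReLU(9.3) = 9.3
ReLU(-0.8) = 0
ReLU(-2.2) = 0
ReLU(-8.8) = 0
Active neurons (>0): 1

1


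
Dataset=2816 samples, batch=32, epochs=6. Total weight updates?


Iterations per epoch = 2816 / 32 = 88
Total updates = iterations_per_epoch * epochs
= 88 * 6
= 528

528


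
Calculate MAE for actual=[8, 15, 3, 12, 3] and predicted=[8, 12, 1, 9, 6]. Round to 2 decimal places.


Absolute errors: [0, 3, 2, 3, 3]
Sum of absolute errors = 11
MAE = 11 / 5 = 2.20

2.20


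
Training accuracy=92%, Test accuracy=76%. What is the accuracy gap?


Gap = train_accuracy - test_accuracy
= 92 - 76
= 16%
This gap suggests the model is overfitting.

16


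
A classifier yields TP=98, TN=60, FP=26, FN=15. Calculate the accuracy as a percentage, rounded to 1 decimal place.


Accuracy = (TP + TN) / (TP + TN + FP + FN) * 100
= (98 + 60) / (98 + 60 + 26 + 15)
= 158 / 199
= 0.794
= 79.4%

79.4


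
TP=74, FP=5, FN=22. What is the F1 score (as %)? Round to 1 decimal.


Precision = TP / (TP + FP) = 74 / 79 = 0.9367
Recall = TP / (TP + FN) = 74 / 96 = 0.7708
F1 = 2 * P * R / (P + R)
= 2 * 0.9367 * 0.7708 / (0.9367 + 0.7708)
= 1.4441 / 1.7075
= 0.8457
As percentage: 84.6%

84.6


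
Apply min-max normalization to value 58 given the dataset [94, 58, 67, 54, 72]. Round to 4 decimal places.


Min = 54, Max = 94
Range = 94 - 54 = 40
Scaled = (x - min) / (max - min)
= (58 - 54) / 40
= 4 / 40
= 0.1000

0.1000


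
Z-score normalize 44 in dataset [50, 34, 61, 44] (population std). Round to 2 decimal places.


Mean = (50 + 34 + 61 + 44) / 4 = 47.25
Variance = sum((x_i - mean)^2) / n = 95.6875
Std = sqrt(95.6875) = 9.782
Z = (x - mean) / std
= (44 - 47.25) / 9.782
= -3.25 / 9.782
= -0.33

-0.33


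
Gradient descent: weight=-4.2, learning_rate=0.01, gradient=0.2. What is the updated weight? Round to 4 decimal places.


w_new = w_old - lr * gradient
= -4.2 - 0.01 * 0.2
= -4.2 - (0.002)
= -4.2020

-4.2020


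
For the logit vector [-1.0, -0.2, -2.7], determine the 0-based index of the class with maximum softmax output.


Softmax is a monotonic transformation, so it preserves the argmax.
We need to find the index of the maximum logit.
Index 0: -1.0
Index 1: -0.2
Index 2: -2.7
Maximum logit = -0.2 at index 1

1


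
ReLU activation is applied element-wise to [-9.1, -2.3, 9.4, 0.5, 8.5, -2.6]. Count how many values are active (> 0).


ReLU(x) = max(0, x) for each element:
ReLU(-9.1) = 0
ReLU(-2.3) = 0
ReLU(9.4) = 9.4
ReLU(0.5) = 0.5
ReLU(8.5) = 8.5
ReLU(-2.6) = 0
Active neurons (>0): 3

3


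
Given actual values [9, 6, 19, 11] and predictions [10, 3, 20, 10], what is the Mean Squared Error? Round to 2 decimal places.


Differences: [-1, 3, -1, 1]
Squared errors: [1, 9, 1, 1]
Sum of squared errors = 12
MSE = 12 / 4 = 3.00

3.00


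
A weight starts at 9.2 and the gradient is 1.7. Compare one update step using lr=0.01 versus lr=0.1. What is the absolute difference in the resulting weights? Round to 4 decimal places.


With lr=0.01: w_new = 9.2 - 0.01 * 1.7 = 9.183
With lr=0.1: w_new = 9.2 - 0.1 * 1.7 = 9.03
Absolute difference = |9.183 - 9.03|
= 0.1530

0.1530


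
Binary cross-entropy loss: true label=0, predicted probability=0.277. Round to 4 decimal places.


For y=0: Loss = -log(1-p)
= -log(1 - 0.277)
= -log(0.723)
= -(-0.3243)
= 0.3243

0.3243


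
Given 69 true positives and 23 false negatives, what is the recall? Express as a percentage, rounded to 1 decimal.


Recall = TP / (TP + FN) * 100
= 69 / (69 + 23)
= 69 / 92
= 0.75
= 75.0%

75.0


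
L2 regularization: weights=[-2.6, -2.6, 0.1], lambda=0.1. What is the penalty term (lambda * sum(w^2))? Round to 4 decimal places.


Squaring each weight:
(-2.6)^2 = 6.76
(-2.6)^2 = 6.76
0.1^2 = 0.01
Sum of squares = 13.53
Penalty = 0.1 * 13.53 = 1.3530

1.3530


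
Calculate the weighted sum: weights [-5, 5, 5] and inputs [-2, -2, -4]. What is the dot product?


Element-wise products:
-5 * -2 = 10
5 * -2 = -10
5 * -4 = -20
Sum = 10 + -10 + -20
= -20

-20


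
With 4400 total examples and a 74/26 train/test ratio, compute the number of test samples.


Train samples = 4400 * 74% = 3256
Test samples = 4400 - 3256
= 1144

1144


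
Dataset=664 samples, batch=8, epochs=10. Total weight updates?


Iterations per epoch = 664 / 8 = 83
Total updates = iterations_per_epoch * epochs
= 83 * 10
= 830

830


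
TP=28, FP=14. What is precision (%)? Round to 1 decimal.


Precision = TP / (TP + FP) * 100
= 28 / (28 + 14)
= 28 / 42
= 0.6667
= 66.7%

66.7


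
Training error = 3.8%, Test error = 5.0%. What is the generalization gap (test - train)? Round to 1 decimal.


Generalization gap = test_error - train_error
= 5.0 - 3.8
= 1.2%
A small gap suggests good generalization.

1.2


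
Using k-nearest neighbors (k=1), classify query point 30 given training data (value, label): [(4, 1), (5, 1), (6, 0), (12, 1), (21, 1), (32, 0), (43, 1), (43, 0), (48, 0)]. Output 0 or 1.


Distances from query 30:
Point 32 (class 0): distance = 2
K=1 nearest neighbors: classes = [0]
Votes for class 1: 0 / 1
Majority vote => class 0

0


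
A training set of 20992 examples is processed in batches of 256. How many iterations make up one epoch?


Iterations per epoch = dataset_size / batch_size
= 20992 / 256
= 82

82


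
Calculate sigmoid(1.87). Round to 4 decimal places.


sigmoid(z) = 1 / (1 + exp(-z))
exp(-(1.87)) = exp(-1.87) = 0.1541
1 + 0.1541 = 1.1541
1 / 1.1541 = 0.8665

0.8665


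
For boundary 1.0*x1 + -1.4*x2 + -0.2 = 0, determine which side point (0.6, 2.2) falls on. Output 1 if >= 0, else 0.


Compute 1.0 * 0.6 + -1.4 * 2.2 + -0.2
= 0.6 + -3.08 + -0.2
= -2.68
Since -2.68 < 0, the point is on the negative side.

0


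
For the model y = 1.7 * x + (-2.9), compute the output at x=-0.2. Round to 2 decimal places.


y = 1.7 * -0.2 + (-2.9)
= -0.34 + (-2.9)
= -3.24

-3.24


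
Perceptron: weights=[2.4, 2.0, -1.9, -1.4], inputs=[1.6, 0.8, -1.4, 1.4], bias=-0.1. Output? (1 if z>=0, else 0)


z = w . x + b
= 2.4*1.6 + 2.0*0.8 + -1.9*-1.4 + -1.4*1.4 + -0.1
= 3.84 + 1.6 + 2.66 + -1.96 + -0.1
= 6.14 + -0.1
= 6.04
Since z = 6.04 >= 0, output = 1

1


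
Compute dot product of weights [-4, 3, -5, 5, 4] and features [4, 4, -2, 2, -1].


Element-wise products:
-4 * 4 = -16
3 * 4 = 12
-5 * -2 = 10
5 * 2 = 10
4 * -1 = -4
Sum = -16 + 12 + 10 + 10 + -4
= 12

12


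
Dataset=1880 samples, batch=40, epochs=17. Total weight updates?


Iterations per epoch = 1880 / 40 = 47
Total updates = iterations_per_epoch * epochs
= 47 * 17
= 799

799


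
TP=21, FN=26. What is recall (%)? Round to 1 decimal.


Recall = TP / (TP + FN) * 100
= 21 / (21 + 26)
= 21 / 47
= 0.4468
= 44.7%

44.7


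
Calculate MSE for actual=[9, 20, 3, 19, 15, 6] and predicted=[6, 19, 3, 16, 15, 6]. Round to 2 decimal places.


Differences: [3, 1, 0, 3, 0, 0]
Squared errors: [9, 1, 0, 9, 0, 0]
Sum of squared errors = 19
MSE = 19 / 6 = 3.17

3.17


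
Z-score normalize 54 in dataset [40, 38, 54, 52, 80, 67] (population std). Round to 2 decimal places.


Mean = (40 + 38 + 54 + 52 + 80 + 67) / 6 = 55.1667
Variance = sum((x_i - mean)^2) / n = 215.4722
Std = sqrt(215.4722) = 14.679
Z = (x - mean) / std
= (54 - 55.1667) / 14.679
= -1.1667 / 14.679
= -0.08

-0.08


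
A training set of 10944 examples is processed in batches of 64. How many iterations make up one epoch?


Iterations per epoch = dataset_size / batch_size
= 10944 / 64
= 171

171


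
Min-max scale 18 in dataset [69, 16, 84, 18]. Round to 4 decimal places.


Min = 16, Max = 84
Range = 84 - 16 = 68
Scaled = (x - min) / (max - min)
= (18 - 16) / 68
= 2 / 68
= 0.0294

0.0294


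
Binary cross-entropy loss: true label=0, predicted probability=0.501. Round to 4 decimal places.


For y=0: Loss = -log(1-p)
= -log(1 - 0.501)
= -log(0.499)
= -(-0.6951)
= 0.6951

0.6951


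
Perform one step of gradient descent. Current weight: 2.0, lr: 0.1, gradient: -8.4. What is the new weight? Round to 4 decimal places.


w_new = w_old - lr * gradient
= 2.0 - 0.1 * -8.4
= 2.0 - (-0.84)
= 2.8400

2.8400


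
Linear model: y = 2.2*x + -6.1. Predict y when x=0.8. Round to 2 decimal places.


y = 2.2 * 0.8 + (-6.1)
= 1.76 + (-6.1)
= -4.34

-4.34


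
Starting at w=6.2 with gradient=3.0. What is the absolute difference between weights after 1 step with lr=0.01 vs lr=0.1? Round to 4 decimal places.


With lr=0.01: w_new = 6.2 - 0.01 * 3.0 = 6.17
With lr=0.1: w_new = 6.2 - 0.1 * 3.0 = 5.9
Absolute difference = |6.17 - 5.9|
= 0.2700

0.2700


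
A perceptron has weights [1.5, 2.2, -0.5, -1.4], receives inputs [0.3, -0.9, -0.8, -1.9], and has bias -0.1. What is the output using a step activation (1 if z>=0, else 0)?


z = w . x + b
= 1.5*0.3 + 2.2*-0.9 + -0.5*-0.8 + -1.4*-1.9 + -0.1
= 0.45 + -1.98 + 0.4 + 2.66 + -0.1
= 1.53 + -0.1
= 1.43
Since z = 1.43 >= 0, output = 1

1


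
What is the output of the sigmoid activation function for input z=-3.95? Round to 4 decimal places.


sigmoid(z) = 1 / (1 + exp(-z))
exp(-(-3.95)) = exp(3.95) = 51.9354
1 + 51.9354 = 52.9354
1 / 52.9354 = 0.0189

0.0189


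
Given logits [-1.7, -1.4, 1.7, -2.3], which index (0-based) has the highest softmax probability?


Softmax is a monotonic transformation, so it preserves the argmax.
We need to find the index of the maximum logit.
Index 0: -1.7
Index 1: -1.4
Index 2: 1.7
Index 3: -2.3
Maximum logit = 1.7 at index 2

2


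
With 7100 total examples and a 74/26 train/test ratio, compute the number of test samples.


Train samples = 7100 * 74% = 5254
Test samples = 7100 - 5254
= 1846

1846


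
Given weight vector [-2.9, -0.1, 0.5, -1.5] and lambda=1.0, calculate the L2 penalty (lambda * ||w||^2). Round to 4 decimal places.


Squaring each weight:
(-2.9)^2 = 8.41
(-0.1)^2 = 0.01
0.5^2 = 0.25
(-1.5)^2 = 2.25
Sum of squares = 10.92
Penalty = 1.0 * 10.92 = 10.9200

10.9200


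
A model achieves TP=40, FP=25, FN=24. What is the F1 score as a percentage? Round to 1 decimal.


Precision = TP / (TP + FP) = 40 / 65 = 0.6154
Recall = TP / (TP + FN) = 40 / 64 = 0.625
F1 = 2 * P * R / (P + R)
= 2 * 0.6154 * 0.625 / (0.6154 + 0.625)
= 0.7692 / 1.2404
= 0.6202
As percentage: 62.0%

62.0


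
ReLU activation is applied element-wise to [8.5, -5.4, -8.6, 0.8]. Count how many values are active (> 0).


ReLU(x) = max(0, x) for each element:
ReLU(8.5) = 8.5
ReLU(-5.4) = 0
ReLU(-8.6) = 0
ReLU(0.8) = 0.8
Active neurons (>0): 2

2


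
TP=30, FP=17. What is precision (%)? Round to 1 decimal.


Precision = TP / (TP + FP) * 100
= 30 / (30 + 17)
= 30 / 47
= 0.6383
= 63.8%

63.8


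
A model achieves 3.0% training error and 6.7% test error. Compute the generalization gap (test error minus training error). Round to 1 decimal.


Generalization gap = test_error - train_error
= 6.7 - 3.0
= 3.7%
A moderate gap.

3.7


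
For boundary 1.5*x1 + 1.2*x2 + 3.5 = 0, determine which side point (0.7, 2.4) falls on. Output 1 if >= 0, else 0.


Compute 1.5 * 0.7 + 1.2 * 2.4 + 3.5
= 1.05 + 2.88 + 3.5
= 7.43
Since 7.43 >= 0, the point is on the positive side.

1


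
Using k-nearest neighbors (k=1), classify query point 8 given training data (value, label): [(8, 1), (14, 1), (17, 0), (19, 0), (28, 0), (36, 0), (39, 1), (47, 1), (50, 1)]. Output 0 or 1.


Distances from query 8:
Point 8 (class 1): distance = 0
K=1 nearest neighbors: classes = [1]
Votes for class 1: 1 / 1
Majority vote => class 1

1


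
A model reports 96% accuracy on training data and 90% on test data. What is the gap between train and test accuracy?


Gap = train_accuracy - test_accuracy
= 96 - 90
= 6%
This moderate gap may indicate mild overfitting.

6


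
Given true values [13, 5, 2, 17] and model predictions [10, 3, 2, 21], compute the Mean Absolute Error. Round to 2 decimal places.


Absolute errors: [3, 2, 0, 4]
Sum of absolute errors = 9
MAE = 9 / 4 = 2.25

2.25


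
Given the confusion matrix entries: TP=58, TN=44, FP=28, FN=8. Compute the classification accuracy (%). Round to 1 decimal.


Accuracy = (TP + TN) / (TP + TN + FP + FN) * 100
= (58 + 44) / (58 + 44 + 28 + 8)
= 102 / 138
= 0.7391
= 73.9%

73.9


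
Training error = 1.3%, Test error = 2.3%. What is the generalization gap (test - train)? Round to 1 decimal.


Generalization gap = test_error - train_error
= 2.3 - 1.3
= 1.0%
A small gap suggests good generalization.

1.0


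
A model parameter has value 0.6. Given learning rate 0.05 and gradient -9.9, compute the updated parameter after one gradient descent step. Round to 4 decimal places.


w_new = w_old - lr * gradient
= 0.6 - 0.05 * -9.9
= 0.6 - (-0.495)
= 1.0950

1.0950


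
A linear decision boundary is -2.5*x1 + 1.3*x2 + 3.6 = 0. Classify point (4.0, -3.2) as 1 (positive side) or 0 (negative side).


Compute -2.5 * 4.0 + 1.3 * -3.2 + 3.6
= -10.0 + -4.16 + 3.6
= -10.56
Since -10.56 < 0, the point is on the negative side.

0


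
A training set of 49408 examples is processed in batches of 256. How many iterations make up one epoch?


Iterations per epoch = dataset_size / batch_size
= 49408 / 256
= 193

193


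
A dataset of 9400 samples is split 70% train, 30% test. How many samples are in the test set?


Train samples = 9400 * 70% = 6580
Test samples = 9400 - 6580
= 2820

2820


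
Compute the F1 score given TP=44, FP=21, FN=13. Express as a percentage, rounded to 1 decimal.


Precision = TP / (TP + FP) = 44 / 65 = 0.6769
Recall = TP / (TP + FN) = 44 / 57 = 0.7719
F1 = 2 * P * R / (P + R)
= 2 * 0.6769 * 0.7719 / (0.6769 + 0.7719)
= 1.0451 / 1.4489
= 0.7213
As percentage: 72.1%

72.1


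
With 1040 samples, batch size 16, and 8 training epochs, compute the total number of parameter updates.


Iterations per epoch = 1040 / 16 = 65
Total updates = iterations_per_epoch * epochs
= 65 * 8
= 520

520


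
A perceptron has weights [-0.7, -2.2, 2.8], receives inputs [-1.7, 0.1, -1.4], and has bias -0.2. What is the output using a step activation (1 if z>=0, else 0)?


z = w . x + b
= -0.7*-1.7 + -2.2*0.1 + 2.8*-1.4 + -0.2
= 1.19 + -0.22 + -3.92 + -0.2
= -2.95 + -0.2
= -3.15
Since z = -3.15 < 0, output = 0

0


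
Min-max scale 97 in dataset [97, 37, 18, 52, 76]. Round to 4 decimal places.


Min = 18, Max = 97
Range = 97 - 18 = 79
Scaled = (x - min) / (max - min)
= (97 - 18) / 79
= 79 / 79
= 1.0000

1.0000


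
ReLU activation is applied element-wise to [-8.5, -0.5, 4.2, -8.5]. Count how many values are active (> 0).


ReLU(x) = max(0, x) for each element:
ReLU(-8.5) = 0
ReLU(-0.5) = 0
ReLU(4.2) = 4.2
ReLU(-8.5) = 0
Active neurons (>0): 1

1


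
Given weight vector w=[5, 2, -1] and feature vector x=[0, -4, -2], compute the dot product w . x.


Element-wise products:
5 * 0 = 0
2 * -4 = -8
-1 * -2 = 2
Sum = 0 + -8 + 2
= -6

-6


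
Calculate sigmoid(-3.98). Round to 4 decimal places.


sigmoid(z) = 1 / (1 + exp(-z))
exp(-(-3.98)) = exp(3.98) = 53.517
1 + 53.517 = 54.517
1 / 54.517 = 0.0183

0.0183


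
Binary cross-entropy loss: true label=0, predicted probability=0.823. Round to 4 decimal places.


For y=0: Loss = -log(1-p)
= -log(1 - 0.823)
= -log(0.177)
= -(-1.7316)
= 1.7316

1.7316


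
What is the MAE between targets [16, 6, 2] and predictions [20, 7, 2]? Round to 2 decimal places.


Absolute errors: [4, 1, 0]
Sum of absolute errors = 5
MAE = 5 / 3 = 1.67

1.67


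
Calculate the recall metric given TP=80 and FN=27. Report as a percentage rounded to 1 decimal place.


Recall = TP / (TP + FN) * 100
= 80 / (80 + 27)
= 80 / 107
= 0.7477
= 74.8%

74.8


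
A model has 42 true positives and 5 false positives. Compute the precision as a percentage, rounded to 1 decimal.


Precision = TP / (TP + FP) * 100
= 42 / (42 + 5)
= 42 / 47
= 0.8936
= 89.4%

89.4


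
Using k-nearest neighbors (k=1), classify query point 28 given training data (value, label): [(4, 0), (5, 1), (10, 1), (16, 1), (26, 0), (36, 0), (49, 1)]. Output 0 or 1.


Distances from query 28:
Point 26 (class 0): distance = 2
K=1 nearest neighbors: classes = [0]
Votes for class 1: 0 / 1
Majority vote => class 0

0


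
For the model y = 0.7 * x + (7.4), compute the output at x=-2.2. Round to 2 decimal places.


y = 0.7 * -2.2 + (7.4)
= -1.54 + (7.4)
= 5.86

5.86


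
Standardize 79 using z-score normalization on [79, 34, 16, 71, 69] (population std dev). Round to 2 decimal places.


Mean = (79 + 34 + 16 + 71 + 69) / 5 = 53.8
Variance = sum((x_i - mean)^2) / n = 596.56
Std = sqrt(596.56) = 24.4246
Z = (x - mean) / std
= (79 - 53.8) / 24.4246
= 25.2 / 24.4246
= 1.03

1.03


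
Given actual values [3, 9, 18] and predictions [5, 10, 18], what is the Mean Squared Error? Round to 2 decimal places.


Differences: [-2, -1, 0]
Squared errors: [4, 1, 0]
Sum of squared errors = 5
MSE = 5 / 3 = 1.67

1.67


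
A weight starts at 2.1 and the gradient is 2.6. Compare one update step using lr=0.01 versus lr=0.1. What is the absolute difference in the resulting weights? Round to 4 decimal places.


With lr=0.01: w_new = 2.1 - 0.01 * 2.6 = 2.074
With lr=0.1: w_new = 2.1 - 0.1 * 2.6 = 1.84
Absolute difference = |2.074 - 1.84|
= 0.2340

0.2340


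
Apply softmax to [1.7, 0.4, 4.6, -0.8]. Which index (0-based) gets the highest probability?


Softmax is a monotonic transformation, so it preserves the argmax.
We need to find the index of the maximum logit.
Index 0: 1.7
Index 1: 0.4
Index 2: 4.6
Index 3: -0.8
Maximum logit = 4.6 at index 2

2


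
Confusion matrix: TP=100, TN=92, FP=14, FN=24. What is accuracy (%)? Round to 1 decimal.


Accuracy = (TP + TN) / (TP + TN + FP + FN) * 100
= (100 + 92) / (100 + 92 + 14 + 24)
= 192 / 230
= 0.8348
= 83.5%

83.5


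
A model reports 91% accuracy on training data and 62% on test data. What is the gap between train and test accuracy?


Gap = train_accuracy - test_accuracy
= 91 - 62
= 29%
This large gap strongly indicates overfitting.

29


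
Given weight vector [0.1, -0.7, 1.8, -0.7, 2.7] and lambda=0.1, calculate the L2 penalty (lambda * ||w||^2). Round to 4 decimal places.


Squaring each weight:
0.1^2 = 0.01
(-0.7)^2 = 0.49
1.8^2 = 3.24
(-0.7)^2 = 0.49
2.7^2 = 7.29
Sum of squares = 11.52
Penalty = 0.1 * 11.52 = 1.1520

1.1520


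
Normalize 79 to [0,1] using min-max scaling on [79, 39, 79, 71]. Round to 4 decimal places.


Min = 39, Max = 79
Range = 79 - 39 = 40
Scaled = (x - min) / (max - min)
= (79 - 39) / 40
= 40 / 40
= 1.0000

1.0000


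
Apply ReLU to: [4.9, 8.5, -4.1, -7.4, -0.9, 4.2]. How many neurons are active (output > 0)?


ReLU(x) = max(0, x) for each element:
ReLU(4.9) = 4.9
ReLU(8.5) = 8.5
ReLU(-4.1) = 0
ReLU(-7.4) = 0
ReLU(-0.9) = 0
ReLU(4.2) = 4.2
Active neurons (>0): 3

3


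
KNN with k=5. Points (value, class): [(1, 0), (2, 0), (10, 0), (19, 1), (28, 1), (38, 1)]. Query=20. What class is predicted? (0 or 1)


Distances from query 20:
Point 19 (class 1): distance = 1
Point 28 (class 1): distance = 8
Point 10 (class 0): distance = 10
Point 2 (class 0): distance = 18
Point 38 (class 1): distance = 18
K=5 nearest neighbors: classes = [1, 1, 0, 0, 1]
Votes for class 1: 3 / 5
Majority vote => class 1

1


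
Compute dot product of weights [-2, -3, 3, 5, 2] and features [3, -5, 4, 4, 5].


Element-wise products:
-2 * 3 = -6
-3 * -5 = 15
3 * 4 = 12
5 * 4 = 20
2 * 5 = 10
Sum = -6 + 15 + 12 + 20 + 10
= 51

51


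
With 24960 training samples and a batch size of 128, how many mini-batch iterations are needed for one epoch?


Iterations per epoch = dataset_size / batch_size
= 24960 / 128
= 195

195


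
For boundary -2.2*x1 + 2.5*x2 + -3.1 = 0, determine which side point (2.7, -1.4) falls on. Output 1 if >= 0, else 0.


Compute -2.2 * 2.7 + 2.5 * -1.4 + -3.1
= -5.94 + -3.5 + -3.1
= -12.54
Since -12.54 < 0, the point is on the negative side.

0


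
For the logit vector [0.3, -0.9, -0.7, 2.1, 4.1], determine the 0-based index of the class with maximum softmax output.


Softmax is a monotonic transformation, so it preserves the argmax.
We need to find the index of the maximum logit.
Index 0: 0.3
Index 1: -0.9
Index 2: -0.7
Index 3: 2.1
Index 4: 4.1
Maximum logit = 4.1 at index 4

4


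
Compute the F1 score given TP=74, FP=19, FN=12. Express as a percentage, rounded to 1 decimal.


Precision = TP / (TP + FP) = 74 / 93 = 0.7957
Recall = TP / (TP + FN) = 74 / 86 = 0.8605
F1 = 2 * P * R / (P + R)
= 2 * 0.7957 * 0.8605 / (0.7957 + 0.8605)
= 1.3693 / 1.6562
= 0.8268
As percentage: 82.7%

82.7


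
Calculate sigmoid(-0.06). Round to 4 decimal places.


sigmoid(z) = 1 / (1 + exp(-z))
exp(-(-0.06)) = exp(0.06) = 1.0618
1 + 1.0618 = 2.0618
1 / 2.0618 = 0.4850

0.4850


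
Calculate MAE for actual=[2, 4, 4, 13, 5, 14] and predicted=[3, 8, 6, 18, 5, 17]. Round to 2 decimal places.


Absolute errors: [1, 4, 2, 5, 0, 3]
Sum of absolute errors = 15
MAE = 15 / 6 = 2.50

2.50


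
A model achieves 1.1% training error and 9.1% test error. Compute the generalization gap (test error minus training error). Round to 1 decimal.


Generalization gap = test_error - train_error
= 9.1 - 1.1
= 8.0%
A moderate gap.

8.0


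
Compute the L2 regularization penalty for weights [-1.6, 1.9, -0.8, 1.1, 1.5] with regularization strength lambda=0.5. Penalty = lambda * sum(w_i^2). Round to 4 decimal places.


Squaring each weight:
(-1.6)^2 = 2.56
1.9^2 = 3.61
(-0.8)^2 = 0.64
1.1^2 = 1.21
1.5^2 = 2.25
Sum of squares = 10.27
Penalty = 0.5 * 10.27 = 5.1350

5.1350


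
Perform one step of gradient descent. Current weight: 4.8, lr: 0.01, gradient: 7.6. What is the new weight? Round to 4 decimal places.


w_new = w_old - lr * gradient
= 4.8 - 0.01 * 7.6
= 4.8 - (0.076)
= 4.7240

4.7240


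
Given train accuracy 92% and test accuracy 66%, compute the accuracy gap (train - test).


Gap = train_accuracy - test_accuracy
= 92 - 66
= 26%
This large gap strongly indicates overfitting.

26


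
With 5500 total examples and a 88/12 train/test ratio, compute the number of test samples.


Train samples = 5500 * 88% = 4840
Test samples = 5500 - 4840
= 660

660
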